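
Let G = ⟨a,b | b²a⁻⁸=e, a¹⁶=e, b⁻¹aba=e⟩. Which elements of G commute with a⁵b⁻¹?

⟨a⁵b⁻¹⟩ ⊆ C_G(a⁵b⁻¹) since powers of a⁵b⁻¹ commute with a⁵b⁻¹; so |C_G(a⁵b⁻¹)| ≥ |⟨a⁵b⁻¹⟩| = 4.
By orbit–stabilizer, |C_G(a⁵b⁻¹)| = |G| / |conj. class of a⁵b⁻¹| = 32 / 8 = 4.
The 4 elements commuting with a⁵b⁻¹ are {e, a⁸, a⁵b, a⁵b⁻¹}.

Answer: {e, a⁸, a⁵b, a⁵b⁻¹}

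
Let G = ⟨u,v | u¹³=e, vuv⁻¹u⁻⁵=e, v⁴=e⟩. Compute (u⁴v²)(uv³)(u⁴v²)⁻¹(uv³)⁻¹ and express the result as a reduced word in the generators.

[(u⁴v²), (uv³)] = (u⁴v²)·(uv³)·(u⁴v²)⁻¹·(uv³)⁻¹.
  (u⁴v²) · (uv³) = u³v
  (u³v) · (u⁴v²) = u¹⁰v³
  (u¹⁰v³) · (u⁸v) = u⁹

Answer: u⁹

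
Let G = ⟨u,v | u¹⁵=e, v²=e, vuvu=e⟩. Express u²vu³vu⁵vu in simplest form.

Multiply left to right, reducing at each step:
  (u²) · v = u²v
  (u²v) · u³ = u¹⁴v
  (u¹⁴v) · v = u¹⁴
  (u¹⁴) · u⁵ = u⁴
  (u⁴) · v = u⁴v
  (u⁴v) · u = u³v

Answer: u³v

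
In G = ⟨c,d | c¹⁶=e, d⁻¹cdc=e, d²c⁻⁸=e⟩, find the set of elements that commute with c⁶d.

⟨c⁶d⟩ ⊆ C_G(c⁶d) since powers of c⁶d commute with c⁶d; so |C_G(c⁶d)| ≥ |⟨c⁶d⟩| = 4.
By orbit–stabilizer, |C_G(c⁶d)| = |G| / |conj. class of c⁶d| = 32 / 8 = 4.
The 4 elements commuting with c⁶d are {e, c⁸, c⁶d, c⁶d⁻¹}.

Answer: {e, c⁸, c⁶d, c⁶d⁻¹}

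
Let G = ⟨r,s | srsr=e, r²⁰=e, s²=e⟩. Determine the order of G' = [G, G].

G' = [G, G] is generated by all commutators. The generator-pair commutators are: [r, s] = r².
The subgroup they normally generate is {e, r², r⁴, r⁶, r⁸, r¹⁰, r¹², r¹⁴, r¹⁶, r¹⁸}, of order 10.
Check: |G/G'| = 40/10 = 4 is the order of the abelianisation.

Answer: 10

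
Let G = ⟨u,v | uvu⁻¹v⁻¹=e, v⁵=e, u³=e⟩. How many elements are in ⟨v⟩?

|⟨v⟩| equals the order of v. Compute successive powers until reaching e:
  v¹ = v, v² = v², v³ = v³, v⁴ = v⁴, v⁵ = e.
The smallest positive k with vᵏ = e is 5, so |⟨v⟩| = 5.

Answer: 5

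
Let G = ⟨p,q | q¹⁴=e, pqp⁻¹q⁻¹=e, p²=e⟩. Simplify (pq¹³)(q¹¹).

Compute (pq¹³) · (q¹¹) by multiplying left to right and reducing via the relations at each step:
  (pq¹³) · q¹¹ = pq¹⁰

Answer: pq¹⁰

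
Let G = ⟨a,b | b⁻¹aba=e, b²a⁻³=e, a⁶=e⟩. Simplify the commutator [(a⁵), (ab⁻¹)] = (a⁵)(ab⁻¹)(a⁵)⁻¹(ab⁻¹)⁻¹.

[(a⁵), (ab⁻¹)] = (a⁵)·(ab⁻¹)·(a⁵)⁻¹·(ab⁻¹)⁻¹.
  (a⁵) · (ab⁻¹) = b⁻¹
  (b⁻¹) · a = a²b
  (a²b) · (ab) = a⁴

Answer: a⁴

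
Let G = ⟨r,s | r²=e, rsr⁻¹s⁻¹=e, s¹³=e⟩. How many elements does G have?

Enumerate words in the generators, reducing via the relations: the distinct elements are
  {e, r, s, rs, s², s³, s⁴, s⁵, s⁶, s⁷, s⁸, s⁹, rs², rs³, rs⁴, rs⁵, rs⁶, rs⁷, rs⁸, rs⁹, s¹², s¹¹, s¹⁰, rs¹², rs¹¹, rs¹⁰}.
No further products give new elements, so |G| = 26.

Answer: 26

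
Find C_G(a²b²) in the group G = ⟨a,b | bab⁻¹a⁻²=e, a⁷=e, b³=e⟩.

⟨a²b²⟩ ⊆ C_G(a²b²) since powers of a²b² commute with a²b²; so |C_G(a²b²)| ≥ |⟨a²b²⟩| = 3.
By orbit–stabilizer, |C_G(a²b²)| = |G| / |conj. class of a²b²| = 21 / 7 = 3.
The 3 elements commuting with a²b² are {e, a³b, a²b²}.

Answer: {e, a³b, a²b²}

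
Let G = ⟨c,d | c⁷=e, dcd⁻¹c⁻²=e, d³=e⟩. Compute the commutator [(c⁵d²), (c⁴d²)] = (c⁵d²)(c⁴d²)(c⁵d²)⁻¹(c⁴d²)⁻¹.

[(c⁵d²), (c⁴d²)] = (c⁵d²)·(c⁴d²)·(c⁵d²)⁻¹·(c⁴d²)⁻¹.
  (c⁵d²) · (c⁴d²) = d
  d · (c⁴d) = cd²
  (cd²) · (c⁶d) = c⁴

Answer: c⁴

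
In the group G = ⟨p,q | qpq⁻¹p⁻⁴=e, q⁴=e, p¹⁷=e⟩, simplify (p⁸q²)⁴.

Compute successive powers of (p⁸q²), reducing at each step:
  (p⁸q²)²: (p⁸q²) · p⁸ = q²;   (q²) · q² = e
  (p⁸q²)³: e · p⁸ = p⁸;   (p⁸) · q² = p⁸q²
  (p⁸q²)⁴: (p⁸q²) · p⁸ = q²;   (q²) · q² = e

Answer: e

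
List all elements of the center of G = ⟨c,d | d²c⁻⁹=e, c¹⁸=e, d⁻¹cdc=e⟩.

An element z ∈ Z(G) iff z commutes with every generator.
For example c⁹ is central: (c⁹)·c = c¹⁰ = c·(c⁹); (c⁹)·d = d⁻¹ = d·(c⁹).
Whereas c ∉ Z(G) since c·d = cd ≠ c⁸d⁻¹ = d·c.
Checking each of the 36 elements this way gives Z(G) = {e, c⁹}, of order 2.

Answer: {e, c⁹}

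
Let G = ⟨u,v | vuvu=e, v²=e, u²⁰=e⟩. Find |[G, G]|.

G' = [G, G] is generated by all commutators. The generator-pair commutators are: [u, v] = u².
The subgroup they normally generate is {e, u², u⁴, u⁶, u⁸, u¹⁰, u¹², u¹⁴, u¹⁶, u¹⁸}, of order 10.
Check: |G/G'| = 40/10 = 4 is the order of the abelianisation.

Answer: 10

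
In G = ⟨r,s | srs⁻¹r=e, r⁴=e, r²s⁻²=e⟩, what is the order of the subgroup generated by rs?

|⟨rs⟩| equals the order of rs. Compute successive powers until reaching e:
  (rs)¹ = rs, (rs)² = r², (rs)³ = rs⁻¹, (rs)⁴ = e.
The smallest positive k with (rs)ᵏ = e is 4, so |⟨rs⟩| = 4.

Answer: 4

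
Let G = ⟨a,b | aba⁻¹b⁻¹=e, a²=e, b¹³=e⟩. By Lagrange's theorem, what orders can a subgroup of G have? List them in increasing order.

|G| = 26 = 2 · 13. By Lagrange's theorem the order of any subgroup divides 26; the divisors of 26 are 1, 2, 13, 26.

Answer: 1, 2, 13, 26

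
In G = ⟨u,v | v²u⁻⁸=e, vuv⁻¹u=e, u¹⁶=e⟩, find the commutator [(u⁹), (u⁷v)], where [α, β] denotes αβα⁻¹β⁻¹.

[(u⁹), (u⁷v)] = (u⁹)·(u⁷v)·(u⁹)⁻¹·(u⁷v)⁻¹.
  (u⁹) · (u⁷v) = v
  v · (u⁷) = uv⁻¹
  (uv⁻¹) · (u⁷v⁻¹) = u²

Answer: u²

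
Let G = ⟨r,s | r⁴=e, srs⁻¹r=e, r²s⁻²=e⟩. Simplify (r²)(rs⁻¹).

Compute (r²) · (rs⁻¹) by multiplying left to right and reducing via the relations at each step:
  (r²) · r = r³
  (r³) · s⁻¹ = rs

Answer: rs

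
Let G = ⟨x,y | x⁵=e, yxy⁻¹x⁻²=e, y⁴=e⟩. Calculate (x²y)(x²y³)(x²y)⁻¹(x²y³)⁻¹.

[(x²y), (x²y³)] = (x²y)·(x²y³)·(x²y)⁻¹·(x²y³)⁻¹.
  (x²y) · (x²y³) = x
  x · (x⁴y³) = y³
  (y³) · (xy) = x³

Answer: x³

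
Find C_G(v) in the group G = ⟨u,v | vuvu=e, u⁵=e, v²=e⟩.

⟨v⟩ ⊆ C_G(v) since powers of v commute with v; so |C_G(v)| ≥ |⟨v⟩| = 2.
By orbit–stabilizer, |C_G(v)| = |G| / |conj. class of v| = 10 / 5 = 2.
The 2 elements commuting with v are {e, v}.

Answer: {e, v}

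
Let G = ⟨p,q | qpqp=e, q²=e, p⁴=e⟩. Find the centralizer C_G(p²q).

⟨p²q⟩ ⊆ C_G(p²q) since powers of p²q commute with p²q; so |C_G(p²q)| ≥ |⟨p²q⟩| = 2.
By orbit–stabilizer, |C_G(p²q)| = |G| / |conj. class of p²q| = 8 / 2 = 4.
The 4 elements commuting with p²q are {e, p², q, p²q}.

Answer: {e, p², q, p²q}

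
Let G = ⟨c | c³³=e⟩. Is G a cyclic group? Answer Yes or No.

|G| = 33. The element c has order 33 (its powers give 33 distinct elements), so ⟨c⟩ = G and G is cyclic.

Answer: Yes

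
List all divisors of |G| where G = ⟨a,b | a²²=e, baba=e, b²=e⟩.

|G| = 44 = 2² · 11. By Lagrange's theorem the order of any subgroup divides 44; the divisors of 44 are 1, 2, 4, 11, 22, 44.

Answer: 1, 2, 4, 11, 22, 44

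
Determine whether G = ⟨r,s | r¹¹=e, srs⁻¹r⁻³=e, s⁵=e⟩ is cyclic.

Every cyclic group is abelian. But r·s = rs while s·r = r³s, so r·s ≠ s·r and G is not abelian. Hence G is not cyclic.

Answer: No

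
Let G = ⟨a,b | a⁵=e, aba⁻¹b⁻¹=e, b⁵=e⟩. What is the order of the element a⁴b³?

Compute successive powers until reaching e:
  (a⁴b³)¹ = a⁴b³, (a⁴b³)² = a³b, (a⁴b³)³ = a²b⁴, (a⁴b³)⁴ = ab², (a⁴b³)⁵ = e.
The smallest positive k with (a⁴b³)ᵏ = e is 5.

Answer: 5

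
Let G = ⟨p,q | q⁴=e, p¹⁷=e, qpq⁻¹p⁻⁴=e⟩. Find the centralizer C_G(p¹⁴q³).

⟨p¹⁴q³⟩ ⊆ C_G(p¹⁴q³) since powers of p¹⁴q³ commute with p¹⁴q³; so |C_G(p¹⁴q³)| ≥ |⟨p¹⁴q³⟩| = 4.
By orbit–stabilizer, |C_G(p¹⁴q³)| = |G| / |conj. class of p¹⁴q³| = 68 / 17 = 4.
The 4 elements commuting with p¹⁴q³ are {e, p¹²q, p⁹q², p¹⁴q³}.

Answer: {e, p¹²q, p⁹q², p¹⁴q³}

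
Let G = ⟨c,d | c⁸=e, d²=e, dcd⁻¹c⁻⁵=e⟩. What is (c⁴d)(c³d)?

Compute (c⁴d) · (c³d) by multiplying left to right and reducing via the relations at each step:
  (c⁴d) · c³ = c³d
  (c³d) · d = c³

Answer: c³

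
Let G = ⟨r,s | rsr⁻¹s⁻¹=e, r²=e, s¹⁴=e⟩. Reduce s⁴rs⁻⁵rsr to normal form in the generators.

Multiply left to right, reducing at each step:
  (s⁴) · r = rs⁴
  (rs⁴) · s⁻⁵ = rs¹³
  (rs¹³) · r = s¹³
  (s¹³) · s = e
  e · r = r

Answer: r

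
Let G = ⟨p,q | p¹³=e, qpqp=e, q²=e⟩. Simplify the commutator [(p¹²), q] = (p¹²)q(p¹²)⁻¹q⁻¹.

[(p¹²), q] = (p¹²)·q·(p¹²)⁻¹·q⁻¹.
  (p¹²) · q = p¹²q
  (p¹²q) · p = p¹¹q
  (p¹¹q) · q = p¹¹

Answer: p¹¹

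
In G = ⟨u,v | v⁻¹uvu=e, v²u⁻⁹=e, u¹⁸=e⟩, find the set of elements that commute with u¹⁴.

⟨u¹⁴⟩ ⊆ C_G(u¹⁴) since powers of u¹⁴ commute with u¹⁴; so |C_G(u¹⁴)| ≥ |⟨u¹⁴⟩| = 9.
By orbit–stabilizer, |C_G(u¹⁴)| = |G| / |conj. class of u¹⁴| = 36 / 2 = 18.
The 18 elements commuting with u¹⁴ are {e, u, u², u³, u⁴, u⁵, u⁶, u⁷, u⁸, u⁹, u¹⁰, u¹¹, u¹², u¹³, u¹⁴, u¹⁵, u¹⁶, u¹⁷}.

Answer: {e, u, u², u³, u⁴, u⁵, u⁶, u⁷, u⁸, u⁹, u¹⁰, u¹¹, u¹², u¹³, u¹⁴, u¹⁵, u¹⁶, u¹⁷}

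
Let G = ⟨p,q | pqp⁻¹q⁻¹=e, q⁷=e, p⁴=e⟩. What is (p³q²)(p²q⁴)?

Compute (p³q²) · (p²q⁴) by multiplying left to right and reducing via the relations at each step:
  (p³q²) · p² = pq²
  (pq²) · q⁴ = pq⁶

Answer: pq⁶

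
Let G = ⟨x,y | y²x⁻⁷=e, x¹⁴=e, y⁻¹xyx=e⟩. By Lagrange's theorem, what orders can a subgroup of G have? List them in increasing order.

|G| = 28 = 2² · 7. By Lagrange's theorem the order of any subgroup divides 28; the divisors of 28 are 1, 2, 4, 7, 14, 28.

Answer: 1, 2, 4, 7, 14, 28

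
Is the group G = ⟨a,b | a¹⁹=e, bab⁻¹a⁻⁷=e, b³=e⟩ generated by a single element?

Every cyclic group is abelian. But a·b = ab while b·a = a⁷b, so a·b ≠ b·a and G is not abelian. Hence G is not cyclic.

Answer: No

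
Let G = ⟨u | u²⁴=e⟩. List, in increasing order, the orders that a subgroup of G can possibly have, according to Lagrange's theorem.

|G| = 24 = 2³ · 3. By Lagrange's theorem the order of any subgroup divides 24; the divisors of 24 are 1, 2, 3, 4, 6, 8, 12, 24.

Answer: 1, 2, 3, 4, 6, 8, 12, 24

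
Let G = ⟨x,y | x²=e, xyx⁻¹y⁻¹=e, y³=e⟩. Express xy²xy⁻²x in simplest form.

Multiply left to right, reducing at each step:
  x · y² = xy²
  (xy²) · x = y²
  (y²) · y⁻² = e
  e · x = x

Answer: x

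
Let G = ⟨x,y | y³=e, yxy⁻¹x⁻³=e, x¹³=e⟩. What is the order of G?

Enumerate words in the generators, reducing via the relations: the distinct elements are
  {e, x, y, xy, x², x³, x⁴, x⁵, x⁶, x⁷, x⁸, x⁹, y², xy², x²y, x³y, x¹², x¹¹, x¹⁰, x⁴y, x⁵y, x⁶y, x⁷y, x⁸y, x⁹y, x²y², x³y², x¹²y, x¹¹y, x¹⁰y, x⁴y², x⁵y², x⁶y², x⁷y², x⁸y², x⁹y², x¹²y², x¹¹y², x¹⁰y²}.
No further products give new elements, so |G| = 39.

Answer: 39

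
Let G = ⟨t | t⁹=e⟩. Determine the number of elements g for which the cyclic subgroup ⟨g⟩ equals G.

G is cyclic of order 9. An element generates G iff its order is 9, and a cyclic group of order 9 has exactly φ(9) = 6 such elements.

Answer: 6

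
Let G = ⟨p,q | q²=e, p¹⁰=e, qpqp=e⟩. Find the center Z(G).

An element z ∈ Z(G) iff z commutes with every generator.
For example p⁵ is central: (p⁵)·p = p⁶ = p·(p⁵); (p⁵)·q = p⁵q = q·(p⁵).
Whereas p ∉ Z(G) since p·q = pq ≠ p⁹q = q·p.
Checking each of the 20 elements this way gives Z(G) = {e, p⁵}, of order 2.

Answer: {e, p⁵}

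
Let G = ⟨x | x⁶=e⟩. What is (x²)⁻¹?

The order of (x²) is 3 (smallest k with (x²)ᵏ = e), so (x²)⁻¹ = (x²)² = x⁴.
Check: (x²) · (x⁴) → (x²) · x⁴ = e, giving e as required.

Answer: x⁴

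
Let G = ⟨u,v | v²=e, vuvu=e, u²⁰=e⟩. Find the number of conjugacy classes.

The conjugacy classes (representative and size) are:
  [e] (size 1), [u] (size 2), [u¹⁸] (size 2), [u³] (size 2), [u⁴] (size 2), [u¹⁵] (size 2), [u¹⁴] (size 2), [u⁷] (size 2), [u¹²] (size 2), [u¹¹] (size 2), [u¹⁰] (size 1), [u¹⁸v] (size 10), [u⁵v] (size 10).
Class equation: 1 + 2 + 2 + 2 + 2 + 2 + 2 + 2 + 2 + 2 + 1 + 10 + 10 = 40 = |G|. So G has 13 conjugacy classes.

Answer: 13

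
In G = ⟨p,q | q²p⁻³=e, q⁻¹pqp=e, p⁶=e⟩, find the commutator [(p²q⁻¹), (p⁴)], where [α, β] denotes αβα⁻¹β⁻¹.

[(p²q⁻¹), (p⁴)] = (p²q⁻¹)·(p⁴)·(p²q⁻¹)⁻¹·(p⁴)⁻¹.
  (p²q⁻¹) · (p⁴) = pq
  (pq) · (p²q) = p²
  (p²) · (p²) = p⁴

Answer: p⁴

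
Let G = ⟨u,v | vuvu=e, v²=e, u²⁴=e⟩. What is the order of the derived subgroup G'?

G' = [G, G] is generated by all commutators. The generator-pair commutators are: [u, v] = u².
The subgroup they normally generate is {e, u², u⁴, u⁶, u⁸, u¹⁰, u¹², u¹⁴, u¹⁶, u¹⁸, u²⁰, u²²}, of order 12.
Check: |G/G'| = 48/12 = 4 is the order of the abelianisation.

Answer: 12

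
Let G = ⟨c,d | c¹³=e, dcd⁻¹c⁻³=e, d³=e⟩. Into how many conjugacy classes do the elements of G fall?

The conjugacy classes (representative and size) are:
  [e] (size 1), [c] (size 3), [c⁵] (size 3), [c¹⁰] (size 3), [c⁸] (size 3), [c¹⁰d] (size 13), [c⁷d²] (size 13).
Class equation: 1 + 3 + 3 + 3 + 3 + 13 + 13 = 39 = |G|. So G has 7 conjugacy classes.

Answer: 7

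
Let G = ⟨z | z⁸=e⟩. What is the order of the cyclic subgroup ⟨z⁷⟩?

|⟨z⁷⟩| equals the order of z⁷. Compute successive powers until reaching e:
  (z⁷)¹ = z⁷, (z⁷)² = z⁶, (z⁷)³ = z⁵, (z⁷)⁴ = z⁴, (z⁷)⁵ = z³, (z⁷)⁶ = z², (z⁷)⁷ = z, (z⁷)⁸ = e.
The smallest positive k with (z⁷)ᵏ = e is 8, so |⟨z⁷⟩| = 8.

Answer: 8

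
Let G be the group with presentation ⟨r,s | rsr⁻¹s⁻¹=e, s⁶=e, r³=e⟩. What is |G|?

Enumerate words in the generators, reducing via the relations: the distinct elements are
  {e, r, s, rs, r², s², s³, s⁴, s⁵, rs², rs³, rs⁴, rs⁵, r²s, r²s², r²s³, r²s⁴, r²s⁵}.
No further products give new elements, so |G| = 18.

Answer: 18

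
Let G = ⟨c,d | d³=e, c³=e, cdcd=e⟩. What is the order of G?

Enumerate words in the generators, reducing via the relations: the distinct elements are
  {c, d, e, cd, c², d², cd², c²d, dc², d²c, cd²c, c²d²}.
No further products give new elements, so |G| = 12.

Answer: 12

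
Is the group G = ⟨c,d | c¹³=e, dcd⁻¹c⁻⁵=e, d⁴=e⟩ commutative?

c·d = cd but d·c = c⁵d, so c·d ≠ d·c and G is not abelian.

Answer: No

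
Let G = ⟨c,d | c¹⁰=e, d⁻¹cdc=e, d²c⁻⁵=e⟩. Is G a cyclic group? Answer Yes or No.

Every cyclic group is abelian. But c·d = cd while d·c = c⁴d⁻¹, so c·d ≠ d·c and G is not abelian. Hence G is not cyclic.

Answer: No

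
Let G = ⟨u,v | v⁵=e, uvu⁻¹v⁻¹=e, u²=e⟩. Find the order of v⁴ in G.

Compute successive powers until reaching e:
  (v⁴)¹ = v⁴, (v⁴)² = v³, (v⁴)³ = v², (v⁴)⁴ = v, (v⁴)⁵ = e.
The smallest positive k with (v⁴)ᵏ = e is 5.

Answer: 5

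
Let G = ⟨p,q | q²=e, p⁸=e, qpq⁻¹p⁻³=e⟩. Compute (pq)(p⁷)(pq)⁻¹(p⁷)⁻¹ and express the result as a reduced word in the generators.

[(pq), (p⁷)] = (pq)·(p⁷)·(pq)⁻¹·(p⁷)⁻¹.
  (pq) · (p⁷) = p⁶q
  (p⁶q) · (p⁵q) = p⁵
  (p⁵) · p = p⁶

Answer: p⁶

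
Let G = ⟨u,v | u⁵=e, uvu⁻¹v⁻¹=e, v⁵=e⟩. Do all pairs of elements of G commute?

Each pair of generators commutes: u·v = uv = v·u. Since the generators pairwise commute, every element of G commutes with every other, so G is abelian.

Answer: Yes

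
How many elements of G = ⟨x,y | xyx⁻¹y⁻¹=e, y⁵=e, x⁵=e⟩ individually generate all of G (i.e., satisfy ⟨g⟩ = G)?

⟨g⟩ = G would require ord(g) = |G| = 25, but the maximum element order in G is 5 < 25. So G is not cyclic and no single element generates it: the count is 0.

Answer: 0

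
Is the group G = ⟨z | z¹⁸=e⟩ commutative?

G has a single generator, so G is cyclic and hence abelian.

Answer: Yes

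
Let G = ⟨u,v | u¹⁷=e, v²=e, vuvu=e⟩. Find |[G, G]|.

G' = [G, G] is generated by all commutators. The generator-pair commutators are: [u, v] = u².
The subgroup they normally generate is {e, u, u², u³, u⁴, u⁵, u⁶, u⁷, u⁸, u⁹, u¹⁰, u¹¹, u¹², u¹³, u¹⁴, u¹⁵, u¹⁶}, of order 17.
Check: |G/G'| = 34/17 = 2 is the order of the abelianisation.

Answer: 17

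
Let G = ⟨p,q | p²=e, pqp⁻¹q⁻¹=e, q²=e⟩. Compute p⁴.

Compute successive powers of p, reducing at each step:
  p²: p · p = e
  p³: e · p = p
  p⁴: p · p = e

Answer: e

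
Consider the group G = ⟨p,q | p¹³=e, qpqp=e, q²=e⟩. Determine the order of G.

Enumerate words in the generators, reducing via the relations: the distinct elements are
  {e, p, q, pq, p², p³, p⁴, p⁵, p⁶, p⁷, p⁸, p⁹, p²q, p³q, p¹², p¹¹, p¹⁰, p⁴q, p⁵q, p⁶q, p⁷q, p⁸q, p⁹q, p¹²q, p¹¹q, p¹⁰q}.
No further products give new elements, so |G| = 26.

Answer: 26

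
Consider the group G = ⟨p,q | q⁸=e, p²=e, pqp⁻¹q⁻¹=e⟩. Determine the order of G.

Enumerate words in the generators, reducing via the relations: the distinct elements are
  {e, p, q, pq, q², q³, q⁴, q⁵, q⁶, q⁷, pq², pq³, pq⁴, pq⁵, pq⁶, pq⁷}.
No further products give new elements, so |G| = 16.

Answer: 16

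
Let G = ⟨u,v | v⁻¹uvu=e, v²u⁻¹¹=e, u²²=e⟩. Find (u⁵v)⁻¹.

The order of (u⁵v) is 4 (smallest k with (u⁵v)ᵏ = e), so (u⁵v)⁻¹ = (u⁵v)³ = u⁵v⁻¹.
Check: (u⁵v) · (u⁵v⁻¹) → (u⁵v) · u⁵ = v;   v · v⁻¹ = e, giving e as required.

Answer: u⁵v⁻¹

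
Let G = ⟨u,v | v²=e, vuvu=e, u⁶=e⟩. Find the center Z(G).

An element z ∈ Z(G) iff z commutes with every generator.
For example u³ is central: (u³)·u = u⁴ = u·(u³); (u³)·v = u³v = v·(u³).
Whereas u ∉ Z(G) since u·v = uv ≠ u⁵v = v·u.
Checking each of the 12 elements this way gives Z(G) = {e, u³}, of order 2.

Answer: {e, u³}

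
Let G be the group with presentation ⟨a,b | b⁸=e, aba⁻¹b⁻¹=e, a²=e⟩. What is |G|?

Enumerate words in the generators, reducing via the relations: the distinct elements are
  {a, b, e, ab, b², b³, b⁴, b⁵, b⁶, b⁷, ab², ab³, ab⁴, ab⁵, ab⁶, ab⁷}.
No further products give new elements, so |G| = 16.

Answer: 16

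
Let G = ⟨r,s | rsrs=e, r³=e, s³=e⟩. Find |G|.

Enumerate words in the generators, reducing via the relations: the distinct elements are
  {e, r, s, rs, r², s², rs², r²s, sr², s²r, rs²r, r²s²}.
No further products give new elements, so |G| = 12.

Answer: 12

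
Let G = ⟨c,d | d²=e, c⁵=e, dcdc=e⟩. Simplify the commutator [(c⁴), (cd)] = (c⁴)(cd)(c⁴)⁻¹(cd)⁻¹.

[(c⁴), (cd)] = (c⁴)·(cd)·(c⁴)⁻¹·(cd)⁻¹.
  (c⁴) · (cd) = d
  d · c = c⁴d
  (c⁴d) · (cd) = c³

Answer: c³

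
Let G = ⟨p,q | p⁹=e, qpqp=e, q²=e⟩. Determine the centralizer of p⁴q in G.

⟨p⁴q⟩ ⊆ C_G(p⁴q) since powers of p⁴q commute with p⁴q; so |C_G(p⁴q)| ≥ |⟨p⁴q⟩| = 2.
By orbit–stabilizer, |C_G(p⁴q)| = |G| / |conj. class of p⁴q| = 18 / 9 = 2.
The 2 elements commuting with p⁴q are {e, p⁴q}.

Answer: {e, p⁴q}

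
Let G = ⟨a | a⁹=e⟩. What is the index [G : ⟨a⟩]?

First find ord(a) by computing successive powers:
  a¹ = a, a² = a², a³ = a³, a⁴ = a⁴, a⁵ = a⁵, a⁶ = a⁶, a⁷ = a⁷, a⁸ = a⁸, a⁹ = e.
So |⟨a⟩| = ord(a) = 9. With |G| = 9, by Lagrange [G : ⟨a⟩] = 9/9 = 1.

Answer: 1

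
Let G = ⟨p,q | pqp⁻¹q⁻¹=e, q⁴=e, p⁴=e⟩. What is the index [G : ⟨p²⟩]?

First find ord(p²) by computing successive powers:
  (p²)¹ = p², (p²)² = e.
So |⟨p²⟩| = ord(p²) = 2. With |G| = 16, by Lagrange [G : ⟨p²⟩] = 16/2 = 8.

Answer: 8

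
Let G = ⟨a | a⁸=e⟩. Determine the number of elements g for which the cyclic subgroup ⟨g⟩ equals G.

G is cyclic of order 8. An element generates G iff its order is 8, and a cyclic group of order 8 has exactly φ(8) = 4 such elements.

Answer: 4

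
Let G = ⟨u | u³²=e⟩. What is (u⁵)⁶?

Compute successive powers of (u⁵), reducing at each step:
  (u⁵)²: (u⁵) · u⁵ = u¹⁰
  (u⁵)³: (u¹⁰) · u⁵ = u¹⁵
  (u⁵)⁴: (u¹⁵) · u⁵ = u²⁰
  (u⁵)⁵: (u²⁰) · u⁵ = u²⁵
  (u⁵)⁶: (u²⁵) · u⁵ = u³⁰

Answer: u³⁰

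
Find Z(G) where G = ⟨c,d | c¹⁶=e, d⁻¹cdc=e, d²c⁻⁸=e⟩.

An element z ∈ Z(G) iff z commutes with every generator.
For example c⁸ is central: (c⁸)·c = c⁹ = c·(c⁸); (c⁸)·d = d⁻¹ = d·(c⁸).
Whereas c ∉ Z(G) since c·d = cd ≠ c⁷d⁻¹ = d·c.
Checking each of the 32 elements this way gives Z(G) = {e, c⁸}, of order 2.

Answer: {e, c⁸}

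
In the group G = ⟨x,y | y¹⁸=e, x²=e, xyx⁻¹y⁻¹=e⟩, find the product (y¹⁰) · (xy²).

Compute (y¹⁰) · (xy²) by multiplying left to right and reducing via the relations at each step:
  (y¹⁰) · x = xy¹⁰
  (xy¹⁰) · y² = xy¹²

Answer: xy¹²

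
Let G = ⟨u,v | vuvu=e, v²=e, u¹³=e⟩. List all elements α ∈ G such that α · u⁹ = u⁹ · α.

⟨u⁹⟩ ⊆ C_G(u⁹) since powers of u⁹ commute with u⁹; so |C_G(u⁹)| ≥ |⟨u⁹⟩| = 13.
By orbit–stabilizer, |C_G(u⁹)| = |G| / |conj. class of u⁹| = 26 / 2 = 13.
The 13 elements commuting with u⁹ are {e, u, u², u³, u⁴, u⁵, u⁶, u⁷, u⁸, u⁹, u¹⁰, u¹¹, u¹²}.

Answer: {e, u, u², u³, u⁴, u⁵, u⁶, u⁷, u⁸, u⁹, u¹⁰, u¹¹, u¹²}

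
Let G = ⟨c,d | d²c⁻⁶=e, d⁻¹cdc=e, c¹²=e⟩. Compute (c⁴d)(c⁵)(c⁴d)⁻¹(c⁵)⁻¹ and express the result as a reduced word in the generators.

[(c⁴d), (c⁵)] = (c⁴d)·(c⁵)·(c⁴d)⁻¹·(c⁵)⁻¹.
  (c⁴d) · (c⁵) = c⁵d⁻¹
  (c⁵d⁻¹) · (c⁴d⁻¹) = c⁷
  (c⁷) · (c⁷) = c²

Answer: c²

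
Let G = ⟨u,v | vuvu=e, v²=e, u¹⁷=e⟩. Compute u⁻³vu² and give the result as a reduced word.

Multiply left to right, reducing at each step:
  (u¹⁴) · v = u¹⁴v
  (u¹⁴v) · u² = u¹²v

Answer: u¹²v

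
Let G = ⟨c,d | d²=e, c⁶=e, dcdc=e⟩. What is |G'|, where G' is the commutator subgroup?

G' = [G, G] is generated by all commutators. The generator-pair commutators are: [c, d] = c².
The subgroup they normally generate is {e, c², c⁴}, of order 3.
Check: |G/G'| = 12/3 = 4 is the order of the abelianisation.

Answer: 3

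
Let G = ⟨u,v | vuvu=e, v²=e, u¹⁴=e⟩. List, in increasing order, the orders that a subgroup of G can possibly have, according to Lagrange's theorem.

|G| = 28 = 2² · 7. By Lagrange's theorem the order of any subgroup divides 28; the divisors of 28 are 1, 2, 4, 7, 14, 28.

Answer: 1, 2, 4, 7, 14, 28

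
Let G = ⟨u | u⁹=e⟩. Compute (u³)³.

Compute successive powers of (u³), reducing at each step:
  (u³)²: (u³) · u³ = u⁶
  (u³)³: (u⁶) · u³ = e

Answer: e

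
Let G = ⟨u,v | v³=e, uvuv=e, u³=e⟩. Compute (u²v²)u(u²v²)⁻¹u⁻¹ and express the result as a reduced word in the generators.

[(u²v²), u] = (u²v²)·u·(u²v²)⁻¹·u⁻¹.
  (u²v²) · u = vu²
  (vu²) · (u²v²) = u²v
  (u²v) · (u²) = uv²u

Answer: uv²u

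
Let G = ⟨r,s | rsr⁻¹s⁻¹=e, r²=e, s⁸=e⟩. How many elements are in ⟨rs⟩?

|⟨rs⟩| equals the order of rs. Compute successive powers until reaching e:
  (rs)¹ = rs, (rs)² = s², (rs)³ = rs³, (rs)⁴ = s⁴, (rs)⁵ = rs⁵, (rs)⁶ = s⁶, (rs)⁷ = rs⁷, (rs)⁸ = e.
The smallest positive k with (rs)ᵏ = e is 8, so |⟨rs⟩| = 8.

Answer: 8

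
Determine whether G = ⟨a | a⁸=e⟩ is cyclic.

|G| = 8. The element a has order 8 (its powers give 8 distinct elements), so ⟨a⟩ = G and G is cyclic.

Answer: Yes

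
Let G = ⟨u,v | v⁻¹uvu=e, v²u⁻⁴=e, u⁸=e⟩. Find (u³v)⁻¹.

The order of (u³v) is 4 (smallest k with (u³v)ᵏ = e), so (u³v)⁻¹ = (u³v)³ = u³v⁻¹.
Check: (u³v) · (u³v⁻¹) → (u³v) · u³ = v;   v · v⁻¹ = e, giving e as required.

Answer: u³v⁻¹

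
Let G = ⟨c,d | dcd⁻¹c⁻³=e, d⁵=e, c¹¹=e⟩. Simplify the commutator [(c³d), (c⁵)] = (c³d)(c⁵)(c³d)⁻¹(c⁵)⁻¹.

[(c³d), (c⁵)] = (c³d)·(c⁵)·(c³d)⁻¹·(c⁵)⁻¹.
  (c³d) · (c⁵) = c⁷d
  (c⁷d) · (c¹⁰d⁴) = c⁴
  (c⁴) · (c⁶) = c¹⁰

Answer: c¹⁰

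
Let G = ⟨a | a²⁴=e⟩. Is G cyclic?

|G| = 24. The element a has order 24 (its powers give 24 distinct elements), so ⟨a⟩ = G and G is cyclic.

Answer: Yes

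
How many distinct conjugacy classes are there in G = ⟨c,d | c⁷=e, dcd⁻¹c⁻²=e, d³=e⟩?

The conjugacy classes (representative and size) are:
  [e] (size 1), [c²] (size 3), [c⁵] (size 3), [d] (size 7), [d²] (size 7).
Class equation: 1 + 3 + 3 + 7 + 7 = 21 = |G|. So G has 5 conjugacy classes.

Answer: 5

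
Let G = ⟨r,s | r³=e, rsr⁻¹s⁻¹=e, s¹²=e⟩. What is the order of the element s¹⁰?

Compute successive powers until reaching e:
  (s¹⁰)¹ = s¹⁰, (s¹⁰)² = s⁸, (s¹⁰)³ = s⁶, (s¹⁰)⁴ = s⁴, (s¹⁰)⁵ = s², (s¹⁰)⁶ = e.
The smallest positive k with (s¹⁰)ᵏ = e is 6.

Answer: 6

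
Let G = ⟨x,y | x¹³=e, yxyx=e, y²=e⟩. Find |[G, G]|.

G' = [G, G] is generated by all commutators. The generator-pair commutators are: [x, y] = x².
The subgroup they normally generate is {e, x, x², x³, x⁴, x⁵, x⁶, x⁷, x⁸, x⁹, x¹⁰, x¹¹, x¹²}, of order 13.
Check: |G/G'| = 26/13 = 2 is the order of the abelianisation.

Answer: 13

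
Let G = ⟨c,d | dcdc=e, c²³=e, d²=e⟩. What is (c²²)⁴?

Compute successive powers of (c²²), reducing at each step:
  (c²²)²: (c²²) · c²² = c²¹
  (c²²)³: (c²¹) · c²² = c²⁰
  (c²²)⁴: (c²⁰) · c²² = c¹⁹

Answer: c¹⁹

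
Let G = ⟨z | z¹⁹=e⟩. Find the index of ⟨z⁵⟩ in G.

First find ord(z⁵) by computing successive powers:
  (z⁵)¹ = z⁵, (z⁵)² = z¹⁰, (z⁵)³ = z¹⁵, (z⁵)⁴ = z, (z⁵)⁵ = z⁶, (z⁵)⁶ = z¹¹, (z⁵)⁷ = z¹⁶, (z⁵)⁸ = z², (z⁵)⁹ = z⁷, (z⁵)¹⁰ = z¹², (z⁵)¹¹ = z¹⁷, (z⁵)¹² = z³, (z⁵)¹³ = z⁸, (z⁵)¹⁴ = z¹³, (z⁵)¹⁵ = z¹⁸, (z⁵)¹⁶ = z⁴, (z⁵)¹⁷ = z⁹, (z⁵)¹⁸ = z¹⁴, (z⁵)¹⁹ = e.
So |⟨z⁵⟩| = ord(z⁵) = 19. With |G| = 19, by Lagrange [G : ⟨z⁵⟩] = 19/19 = 1.

Answer: 1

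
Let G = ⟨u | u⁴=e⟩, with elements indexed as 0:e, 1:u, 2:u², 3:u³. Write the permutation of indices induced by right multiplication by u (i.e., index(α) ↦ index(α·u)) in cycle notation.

(0 1 2 3)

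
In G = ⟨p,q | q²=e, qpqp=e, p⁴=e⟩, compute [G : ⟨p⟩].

First find ord(p) by computing successive powers:
  p¹ = p, p² = p², p³ = p³, p⁴ = e.
So |⟨p⟩| = ord(p) = 4. With |G| = 8, by Lagrange [G : ⟨p⟩] = 8/4 = 2.

Answer: 2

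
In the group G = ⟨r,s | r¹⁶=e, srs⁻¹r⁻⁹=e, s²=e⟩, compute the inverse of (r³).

The order of (r³) is 16 (smallest k with (r³)ᵏ = e), so (r³)⁻¹ = (r³)¹⁵ = r¹³.
Check: (r³) · (r¹³) → (r³) · r¹³ = e, giving e as required.

Answer: r¹³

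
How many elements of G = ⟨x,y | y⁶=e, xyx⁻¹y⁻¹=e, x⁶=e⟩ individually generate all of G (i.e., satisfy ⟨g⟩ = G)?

⟨g⟩ = G would require ord(g) = |G| = 36, but the maximum element order in G is 6 < 36. So G is not cyclic and no single element generates it: the count is 0.

Answer: 0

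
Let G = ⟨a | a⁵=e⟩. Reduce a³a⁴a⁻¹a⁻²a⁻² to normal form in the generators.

Multiply left to right, reducing at each step:
  (a³) · a⁴ = a²
  (a²) · a⁻¹ = a
  a · a⁻² = a⁴
  (a⁴) · a⁻² = a²

Answer: a²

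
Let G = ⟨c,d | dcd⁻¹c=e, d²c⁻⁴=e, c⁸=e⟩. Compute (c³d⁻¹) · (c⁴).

Compute (c³d⁻¹) · (c⁴) by multiplying left to right and reducing via the relations at each step:
  (c³d⁻¹) · c⁴ = c³d

Answer: c³d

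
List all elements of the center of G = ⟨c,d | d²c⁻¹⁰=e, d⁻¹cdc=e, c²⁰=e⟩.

An element z ∈ Z(G) iff z commutes with every generator.
For example c¹⁰ is central: (c¹⁰)·c = c¹¹ = c·(c¹⁰); (c¹⁰)·d = d⁻¹ = d·(c¹⁰).
Whereas c ∉ Z(G) since c·d = cd ≠ c⁹d⁻¹ = d·c.
Checking each of the 40 elements this way gives Z(G) = {e, c¹⁰}, of order 2.

Answer: {e, c¹⁰}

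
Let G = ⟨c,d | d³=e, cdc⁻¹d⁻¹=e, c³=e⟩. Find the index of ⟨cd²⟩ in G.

First find ord(cd²) by computing successive powers:
  (cd²)¹ = cd², (cd²)² = c²d, (cd²)³ = e.
So |⟨cd²⟩| = ord(cd²) = 3. With |G| = 9, by Lagrange [G : ⟨cd²⟩] = 9/3 = 3.

Answer: 3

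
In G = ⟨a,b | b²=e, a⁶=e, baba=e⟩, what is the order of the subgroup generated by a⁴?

|⟨a⁴⟩| equals the order of a⁴. Compute successive powers until reaching e:
  (a⁴)¹ = a⁴, (a⁴)² = a², (a⁴)³ = e.
The smallest positive k with (a⁴)ᵏ = e is 3, so |⟨a⁴⟩| = 3.

Answer: 3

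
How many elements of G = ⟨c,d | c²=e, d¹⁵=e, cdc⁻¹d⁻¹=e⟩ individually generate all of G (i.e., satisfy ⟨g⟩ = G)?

G is cyclic of order 30. An element generates G iff its order is 30, and a cyclic group of order 30 has exactly φ(30) = 8 such elements.

Answer: 8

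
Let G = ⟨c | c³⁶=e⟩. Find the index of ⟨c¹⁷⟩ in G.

First find ord(c¹⁷) by computing successive powers:
  (c¹⁷)¹ = c¹⁷, (c¹⁷)² = c³⁴, (c¹⁷)³ = c¹⁵, (c¹⁷)⁴ = c³², (c¹⁷)⁵ = c¹³, (c¹⁷)⁶ = c³⁰, (c¹⁷)⁷ = c¹¹, (c¹⁷)⁸ = c²⁸, (c¹⁷)⁹ = c⁹, (c¹⁷)¹⁰ = c²⁶, (c¹⁷)¹¹ = c⁷, (c¹⁷)¹² = c²⁴, (c¹⁷)¹³ = c⁵, (c¹⁷)¹⁴ = c²², (c¹⁷)¹⁵ = c³, (c¹⁷)¹⁶ = c²⁰, (c¹⁷)¹⁷ = c, (c¹⁷)¹⁸ = c¹⁸, (c¹⁷)¹⁹ = c³⁵, (c¹⁷)²⁰ = c¹⁶, (c¹⁷)²¹ = c³³, (c¹⁷)²² = c¹⁴, (c¹⁷)²³ = c³¹, (c¹⁷)²⁴ = c¹², (c¹⁷)²⁵ = c²⁹, (c¹⁷)²⁶ = c¹⁰, (c¹⁷)²⁷ = c²⁷, (c¹⁷)²⁸ = c⁸, (c¹⁷)²⁹ = c²⁵, (c¹⁷)³⁰ = c⁶, (c¹⁷)³¹ = c²³, (c¹⁷)³² = c⁴, (c¹⁷)³³ = c²¹, (c¹⁷)³⁴ = c², (c¹⁷)³⁵ = c¹⁹, (c¹⁷)³⁶ = e.
So |⟨c¹⁷⟩| = ord(c¹⁷) = 36. With |G| = 36, by Lagrange [G : ⟨c¹⁷⟩] = 36/36 = 1.

Answer: 1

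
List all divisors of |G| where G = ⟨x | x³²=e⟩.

|G| = 32 = 2⁵. By Lagrange's theorem the order of any subgroup divides 32; the divisors of 32 are 1, 2, 4, 8, 16, 32.

Answer: 1, 2, 4, 8, 16, 32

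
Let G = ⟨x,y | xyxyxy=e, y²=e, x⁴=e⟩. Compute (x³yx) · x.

Compute (x³yx) · x by multiplying left to right and reducing via the relations at each step:
  (x³yx) · x = x³yx²

Answer: x³yx²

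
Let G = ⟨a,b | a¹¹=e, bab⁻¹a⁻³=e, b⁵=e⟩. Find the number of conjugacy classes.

The conjugacy classes (representative and size) are:
  [e] (size 1), [a³] (size 5), [a⁶] (size 5), [a⁷b] (size 11), [a⁹b²] (size 11), [a⁷b³] (size 11), [a⁷b⁴] (size 11).
Class equation: 1 + 5 + 5 + 11 + 11 + 11 + 11 = 55 = |G|. So G has 7 conjugacy classes.

Answer: 7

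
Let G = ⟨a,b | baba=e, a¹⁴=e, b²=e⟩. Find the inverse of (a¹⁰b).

The order of (a¹⁰b) is 2 (smallest k with (a¹⁰b)ᵏ = e), so (a¹⁰b)⁻¹ = (a¹⁰b)¹ = a¹⁰b.
Check: (a¹⁰b) · (a¹⁰b) → (a¹⁰b) · a¹⁰ = b;   b · b = e, giving e as required.

Answer: a¹⁰b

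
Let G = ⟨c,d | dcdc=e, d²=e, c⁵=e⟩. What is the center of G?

An element z ∈ Z(G) iff z commutes with every generator.
For example e is central: e·c = c = c·e; e·d = d = d·e.
Whereas c ∉ Z(G) since c·d = cd ≠ c⁴d = d·c.
Checking each of the 10 elements this way gives Z(G) = {e}, of order 1.

Answer: {e}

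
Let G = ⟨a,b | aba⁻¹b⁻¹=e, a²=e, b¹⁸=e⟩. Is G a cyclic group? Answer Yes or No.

|G| = 36, but the maximum element order in G is 18 < 36. No single element generates all of G, so G is not cyclic.

Answer: No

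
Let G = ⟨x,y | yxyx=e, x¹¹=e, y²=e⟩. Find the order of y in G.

Compute successive powers until reaching e:
  y¹ = y, y² = e.
The smallest positive k with yᵏ = e is 2.

Answer: 2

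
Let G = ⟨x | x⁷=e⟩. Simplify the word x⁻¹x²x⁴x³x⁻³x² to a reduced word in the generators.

Multiply left to right, reducing at each step:
  (x⁶) · x² = x
  x · x⁴ = x⁵
  (x⁵) · x³ = x
  x · x⁻³ = x⁵
  (x⁵) · x² = e

Answer: e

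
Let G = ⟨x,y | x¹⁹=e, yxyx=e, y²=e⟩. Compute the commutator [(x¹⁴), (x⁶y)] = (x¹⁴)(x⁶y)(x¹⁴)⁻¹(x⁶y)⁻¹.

[(x¹⁴), (x⁶y)] = (x¹⁴)·(x⁶y)·(x¹⁴)⁻¹·(x⁶y)⁻¹.
  (x¹⁴) · (x⁶y) = xy
  (xy) · (x⁵) = x¹⁵y
  (x¹⁵y) · (x⁶y) = x⁹

Answer: x⁹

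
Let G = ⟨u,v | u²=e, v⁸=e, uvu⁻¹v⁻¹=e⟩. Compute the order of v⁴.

Compute successive powers until reaching e:
  (v⁴)¹ = v⁴, (v⁴)² = e.
The smallest positive k with (v⁴)ᵏ = e is 2.

Answer: 2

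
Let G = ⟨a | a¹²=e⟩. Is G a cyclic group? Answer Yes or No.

|G| = 12. The element a has order 12 (its powers give 12 distinct elements), so ⟨a⟩ = G and G is cyclic.

Answer: Yes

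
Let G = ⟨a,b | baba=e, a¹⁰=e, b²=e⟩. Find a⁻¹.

The order of a is 10 (smallest k with aᵏ = e), so a⁻¹ = a⁹ = a⁹.
Check: a · (a⁹) → a · a⁹ = e, giving e as required.

Answer: a⁹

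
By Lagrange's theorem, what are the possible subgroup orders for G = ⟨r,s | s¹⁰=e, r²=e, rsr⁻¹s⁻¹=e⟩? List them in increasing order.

|G| = 20 = 2² · 5. By Lagrange's theorem the order of any subgroup divides 20; the divisors of 20 are 1, 2, 4, 5, 10, 20.

Answer: 1, 2, 4, 5, 10, 20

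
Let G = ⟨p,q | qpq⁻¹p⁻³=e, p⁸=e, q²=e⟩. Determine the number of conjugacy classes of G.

The conjugacy classes (representative and size) are:
  [e] (size 1), [p³] (size 2), [p²] (size 2), [p⁴] (size 1), [p⁵] (size 2), [p⁴q] (size 4), [pq] (size 4).
Class equation: 1 + 2 + 2 + 1 + 2 + 4 + 4 = 16 = |G|. So G has 7 conjugacy classes.

Answer: 7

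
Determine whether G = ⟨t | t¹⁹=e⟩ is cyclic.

|G| = 19. The element t has order 19 (its powers give 19 distinct elements), so ⟨t⟩ = G and G is cyclic.

Answer: Yes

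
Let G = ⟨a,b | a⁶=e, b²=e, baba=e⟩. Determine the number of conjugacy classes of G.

The conjugacy classes (representative and size) are:
  [e] (size 1), [a⁵] (size 2), [a⁴] (size 2), [a³] (size 1), [b] (size 3), [a³b] (size 3).
Class equation: 1 + 2 + 2 + 1 + 3 + 3 = 12 = |G|. So G has 6 conjugacy classes.

Answer: 6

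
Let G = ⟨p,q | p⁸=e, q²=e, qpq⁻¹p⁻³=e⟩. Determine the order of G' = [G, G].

G' = [G, G] is generated by all commutators. The generator-pair commutators are: [p, q] = p⁶.
The subgroup they normally generate is {e, p², p⁴, p⁶}, of order 4.
Check: |G/G'| = 16/4 = 4 is the order of the abelianisation.

Answer: 4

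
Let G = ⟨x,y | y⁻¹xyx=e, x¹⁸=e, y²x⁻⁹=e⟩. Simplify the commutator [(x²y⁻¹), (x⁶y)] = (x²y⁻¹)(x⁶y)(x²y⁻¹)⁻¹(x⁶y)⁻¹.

[(x²y⁻¹), (x⁶y)] = (x²y⁻¹)·(x⁶y)·(x²y⁻¹)⁻¹·(x⁶y)⁻¹.
  (x²y⁻¹) · (x⁶y) = x¹⁴
  (x¹⁴) · (x²y) = x⁷y⁻¹
  (x⁷y⁻¹) · (x⁶y⁻¹) = x¹⁰

Answer: x¹⁰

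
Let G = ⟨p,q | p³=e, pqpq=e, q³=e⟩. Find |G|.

Enumerate words in the generators, reducing via the relations: the distinct elements are
  {e, p, q, pq, p², q², pq², p²q, qp², q²p, pq²p, p²q²}.
No further products give new elements, so |G| = 12.

Answer: 12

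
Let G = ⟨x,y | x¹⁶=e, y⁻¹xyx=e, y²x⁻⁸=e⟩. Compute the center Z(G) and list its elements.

An element z ∈ Z(G) iff z commutes with every generator.
For example x⁸ is central: (x⁸)·x = x⁹ = x·(x⁸); (x⁸)·y = y⁻¹ = y·(x⁸).
Whereas x ∉ Z(G) since x·y = xy ≠ x⁷y⁻¹ = y·x.
Checking each of the 32 elements this way gives Z(G) = {e, x⁸}, of order 2.

Answer: {e, x⁸}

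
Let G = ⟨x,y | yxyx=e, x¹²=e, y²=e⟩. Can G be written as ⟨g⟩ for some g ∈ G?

Every cyclic group is abelian. But x·y = xy while y·x = x¹¹y, so x·y ≠ y·x and G is not abelian. Hence G is not cyclic.

Answer: No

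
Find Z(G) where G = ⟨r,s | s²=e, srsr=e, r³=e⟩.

An element z ∈ Z(G) iff z commutes with every generator.
For example e is central: e·r = r = r·e; e·s = s = s·e.
Whereas r ∉ Z(G) since r·s = rs ≠ r²s = s·r.
Checking each of the 6 elements this way gives Z(G) = {e}, of order 1.

Answer: {e}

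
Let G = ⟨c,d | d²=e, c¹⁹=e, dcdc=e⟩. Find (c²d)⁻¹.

The order of (c²d) is 2 (smallest k with (c²d)ᵏ = e), so (c²d)⁻¹ = (c²d)¹ = c²d.
Check: (c²d) · (c²d) → (c²d) · c² = d;   d · d = e, giving e as required.

Answer: c²d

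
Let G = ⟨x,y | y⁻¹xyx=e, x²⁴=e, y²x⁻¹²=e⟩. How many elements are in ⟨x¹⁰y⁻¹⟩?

|⟨x¹⁰y⁻¹⟩| equals the order of x¹⁰y⁻¹. Compute successive powers until reaching e:
  (x¹⁰y⁻¹)¹ = x¹⁰y⁻¹, (x¹⁰y⁻¹)² = x¹², (x¹⁰y⁻¹)³ = x¹⁰y, (x¹⁰y⁻¹)⁴ = e.
The smallest positive k with (x¹⁰y⁻¹)ᵏ = e is 4, so |⟨x¹⁰y⁻¹⟩| = 4.

Answer: 4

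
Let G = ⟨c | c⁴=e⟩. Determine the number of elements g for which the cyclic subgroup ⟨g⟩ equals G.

G is cyclic of order 4. An element generates G iff its order is 4, and a cyclic group of order 4 has exactly φ(4) = 2 such elements.

Answer: 2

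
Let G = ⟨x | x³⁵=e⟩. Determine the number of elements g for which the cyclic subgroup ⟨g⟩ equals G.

G is cyclic of order 35. An element generates G iff its order is 35, and a cyclic group of order 35 has exactly φ(35) = 24 such elements.

Answer: 24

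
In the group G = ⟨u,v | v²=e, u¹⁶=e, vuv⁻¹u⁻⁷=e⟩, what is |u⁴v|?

Compute successive powers until reaching e:
  (u⁴v)¹ = u⁴v, (u⁴v)² = e.
The smallest positive k with (u⁴v)ᵏ = e is 2.

Answer: 2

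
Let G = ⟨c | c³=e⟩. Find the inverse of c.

The order of c is 3 (smallest k with cᵏ = e), so c⁻¹ = c² = c².
Check: c · (c²) → c · c² = e, giving e as required.

Answer: c²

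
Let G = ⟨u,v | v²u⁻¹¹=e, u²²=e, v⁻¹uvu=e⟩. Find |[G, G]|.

G' = [G, G] is generated by all commutators. The generator-pair commutators are: [u, v] = u².
The subgroup they normally generate is {e, u², u⁴, u⁶, u⁸, u¹⁰, u¹², u¹⁴, u¹⁶, u¹⁸, u²⁰}, of order 11.
Check: |G/G'| = 44/11 = 4 is the order of the abelianisation.

Answer: 11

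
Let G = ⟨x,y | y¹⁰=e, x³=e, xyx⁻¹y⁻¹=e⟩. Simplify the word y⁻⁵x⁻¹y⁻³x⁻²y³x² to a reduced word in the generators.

Multiply left to right, reducing at each step:
  (y⁵) · x⁻¹ = x²y⁵
  (x²y⁵) · y⁻³ = x²y²
  (x²y²) · x⁻² = y²
  (y²) · y³ = y⁵
  (y⁵) · x² = x²y⁵

Answer: x²y⁵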